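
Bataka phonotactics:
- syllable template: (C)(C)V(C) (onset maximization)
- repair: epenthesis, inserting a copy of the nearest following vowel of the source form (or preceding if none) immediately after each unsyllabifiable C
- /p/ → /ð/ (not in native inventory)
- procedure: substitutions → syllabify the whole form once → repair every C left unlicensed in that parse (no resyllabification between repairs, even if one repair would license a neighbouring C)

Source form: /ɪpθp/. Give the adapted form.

Substitution: /p/ → /ð/, giving /ɪðθð/.
The consonants /θ/, /ð/ cannot be parsed into a legal (C)(C)V(C) syllable (at most one coda consonant is licensed; onsets may contain at most 2 consonants).
Inserting the epenthetic vowel yields /θ/ → /θɪ/, /ð/ → /ðɪ/.

ɪðθɪðɪ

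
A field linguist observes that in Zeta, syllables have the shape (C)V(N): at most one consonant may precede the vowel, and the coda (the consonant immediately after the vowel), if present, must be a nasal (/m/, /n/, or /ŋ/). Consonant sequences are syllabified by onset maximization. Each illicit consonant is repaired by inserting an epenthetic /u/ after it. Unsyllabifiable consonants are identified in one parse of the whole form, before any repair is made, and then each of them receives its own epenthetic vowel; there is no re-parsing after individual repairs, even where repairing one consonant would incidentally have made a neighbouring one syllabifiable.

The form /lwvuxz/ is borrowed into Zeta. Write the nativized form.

The consonants /l/, /w/, /x/, /z/ cannot be parsed into a legal (C)V(N) syllable (only a nasal (/m/, /n/, or /ŋ/) is licensed in coda position; onsets are limited to one consonant).
Inserting the epenthetic vowel yields /l/ → /lu/, /w/ → /wu/, /x/ → /xu/, /z/ → /zu/.

luwuvuxuzu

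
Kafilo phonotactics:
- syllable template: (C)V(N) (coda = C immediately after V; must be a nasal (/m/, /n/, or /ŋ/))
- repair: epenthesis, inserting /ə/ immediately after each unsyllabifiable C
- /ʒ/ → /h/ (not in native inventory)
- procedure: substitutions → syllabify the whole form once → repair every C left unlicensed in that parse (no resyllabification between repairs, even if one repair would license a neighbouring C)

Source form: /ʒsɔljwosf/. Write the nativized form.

Substitution: /ʒ/ → /h/, giving /hsɔljwosf/.
Syllabifying with onset maximization leaves /h/, /l/, /j/, /s/, /f/ stranded (only a nasal (/m/, /n/, or /ŋ/) is licensed in coda position; onsets are limited to one consonant).
Each unlicensed consonant becomes the onset of a new syllable: /h/ → /hə/, /l/ → /lə/, /j/ → /jə/, /s/ → /sə/, /f/ → /fə/.

həsɔləjəwosəfə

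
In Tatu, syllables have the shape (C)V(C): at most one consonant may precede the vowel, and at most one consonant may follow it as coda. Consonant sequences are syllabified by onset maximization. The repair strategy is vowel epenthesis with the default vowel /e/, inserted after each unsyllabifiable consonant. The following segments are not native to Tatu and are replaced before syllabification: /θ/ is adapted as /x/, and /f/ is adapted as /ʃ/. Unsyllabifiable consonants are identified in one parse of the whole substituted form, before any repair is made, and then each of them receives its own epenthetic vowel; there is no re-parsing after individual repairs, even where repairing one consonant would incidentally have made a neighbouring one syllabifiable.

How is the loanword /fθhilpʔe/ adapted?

ʃexehilpeʔe

Substitution: /f/ → /ʃ/, /θ/ → /x/, giving /ʃxhilpʔe/.
The consonants /ʃ/, /x/, /p/ cannot be parsed into a legal (C)V(C) syllable (at most one coda consonant is licensed; onsets are limited to one consonant).
Inserting the epenthetic vowel yields /ʃ/ → /ʃe/, /x/ → /xe/, /p/ → /pe/.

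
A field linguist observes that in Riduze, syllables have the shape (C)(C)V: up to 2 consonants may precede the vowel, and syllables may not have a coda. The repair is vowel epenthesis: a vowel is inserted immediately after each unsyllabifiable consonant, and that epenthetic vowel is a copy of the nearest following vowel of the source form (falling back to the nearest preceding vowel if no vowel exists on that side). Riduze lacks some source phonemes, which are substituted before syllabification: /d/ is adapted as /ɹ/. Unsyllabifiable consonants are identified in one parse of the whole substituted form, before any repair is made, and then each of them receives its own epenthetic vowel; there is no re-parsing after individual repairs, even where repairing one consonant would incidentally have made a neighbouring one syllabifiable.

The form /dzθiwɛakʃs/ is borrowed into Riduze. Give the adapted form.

ɹizθiwɛakaʃasa

Substitution: /d/ → /ɹ/, giving /ɹzθiwɛakʃs/.
The consonants /ɹ/, /k/, /ʃ/, /s/ cannot be parsed into a legal (C)(C)V syllable (no codas are permitted; onsets may contain at most 2 consonants).
Each unlicensed consonant becomes the onset of a new syllable: /ɹ/ → /ɹi/, /k/ → /ka/, /ʃ/ → /ʃa/, /s/ → /sa/.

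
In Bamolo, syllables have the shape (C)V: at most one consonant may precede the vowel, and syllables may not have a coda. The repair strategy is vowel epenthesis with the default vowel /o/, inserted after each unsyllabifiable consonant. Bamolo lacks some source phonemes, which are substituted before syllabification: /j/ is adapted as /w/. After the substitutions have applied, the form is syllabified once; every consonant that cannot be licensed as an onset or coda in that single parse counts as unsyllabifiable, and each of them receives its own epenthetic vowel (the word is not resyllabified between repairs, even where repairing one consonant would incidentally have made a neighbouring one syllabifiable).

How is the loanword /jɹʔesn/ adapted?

woɹoʔesono

Substitution: /j/ → /w/, giving /wɹʔesn/.
Under (C)V, the unsyllabifiable consonants are /w/, /ɹ/, /s/, /n/ (no codas are permitted; onsets are limited to one consonant).
Each unlicensed consonant becomes the onset of a new syllable: /w/ → /wo/, /ɹ/ → /ɹo/, /s/ → /so/, /n/ → /no/.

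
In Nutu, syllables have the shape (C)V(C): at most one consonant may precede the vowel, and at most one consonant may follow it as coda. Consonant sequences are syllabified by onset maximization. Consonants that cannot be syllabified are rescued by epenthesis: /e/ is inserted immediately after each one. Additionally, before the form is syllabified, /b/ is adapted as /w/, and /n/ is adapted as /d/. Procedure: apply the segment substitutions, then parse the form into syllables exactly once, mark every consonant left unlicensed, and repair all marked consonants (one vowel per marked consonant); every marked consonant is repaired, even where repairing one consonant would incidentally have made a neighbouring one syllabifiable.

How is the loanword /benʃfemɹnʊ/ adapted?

Substitution: /b/ → /w/, /n/ → /d/, giving /wedʃfemɹdʊ/.
Syllabifying with onset maximization leaves /ʃ/, /ɹ/ stranded (at most one coda consonant is licensed; onsets are limited to one consonant).
Inserting the epenthetic vowel yields /ʃ/ → /ʃe/, /ɹ/ → /ɹe/.

wedʃefemɹedʊ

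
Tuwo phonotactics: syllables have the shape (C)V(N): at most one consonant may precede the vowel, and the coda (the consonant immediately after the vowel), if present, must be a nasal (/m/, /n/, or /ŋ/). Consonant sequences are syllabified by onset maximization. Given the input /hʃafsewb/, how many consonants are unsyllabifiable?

4

Syllabifying with onset maximization leaves /h/, /f/, /w/, /b/ stranded (only a nasal (/m/, /n/, or /ŋ/) is licensed in coda position; onsets are limited to one consonant).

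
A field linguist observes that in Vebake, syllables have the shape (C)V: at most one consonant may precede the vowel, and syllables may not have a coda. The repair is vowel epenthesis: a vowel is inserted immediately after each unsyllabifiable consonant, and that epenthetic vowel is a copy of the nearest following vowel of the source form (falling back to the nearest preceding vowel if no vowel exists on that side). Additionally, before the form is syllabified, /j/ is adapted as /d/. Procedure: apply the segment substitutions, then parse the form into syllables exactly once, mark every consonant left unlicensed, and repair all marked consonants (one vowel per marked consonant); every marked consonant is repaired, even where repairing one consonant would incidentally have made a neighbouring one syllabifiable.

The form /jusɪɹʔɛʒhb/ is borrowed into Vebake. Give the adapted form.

Substitution: /j/ → /d/, giving /dusɪɹʔɛʒhb/.
Syllabifying with onset maximization leaves /ɹ/, /ʒ/, /h/, /b/ stranded (no codas are permitted; onsets are limited to one consonant).
Inserting the epenthetic vowel yields /ɹ/ → /ɹɛ/, /ʒ/ → /ʒɛ/, /h/ → /hɛ/, /b/ → /bɛ/.

dusɪɹɛʔɛʒɛhɛbɛ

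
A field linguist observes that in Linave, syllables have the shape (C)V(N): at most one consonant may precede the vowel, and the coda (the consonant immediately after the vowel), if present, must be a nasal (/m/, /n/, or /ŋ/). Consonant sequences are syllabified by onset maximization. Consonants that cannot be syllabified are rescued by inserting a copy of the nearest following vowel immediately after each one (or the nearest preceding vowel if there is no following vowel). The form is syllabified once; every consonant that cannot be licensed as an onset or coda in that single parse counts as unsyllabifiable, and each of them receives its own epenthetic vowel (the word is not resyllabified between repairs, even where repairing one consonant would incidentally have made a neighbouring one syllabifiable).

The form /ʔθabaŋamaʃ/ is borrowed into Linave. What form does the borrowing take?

ʔaθabaŋamaʃa

The consonants /ʔ/, /ʃ/ cannot be parsed into a legal (C)V(N) syllable (only a nasal (/m/, /n/, or /ŋ/) is licensed in coda position; onsets are limited to one consonant).
Inserting the epenthetic vowel yields /ʔ/ → /ʔa/, /ʃ/ → /ʃa/.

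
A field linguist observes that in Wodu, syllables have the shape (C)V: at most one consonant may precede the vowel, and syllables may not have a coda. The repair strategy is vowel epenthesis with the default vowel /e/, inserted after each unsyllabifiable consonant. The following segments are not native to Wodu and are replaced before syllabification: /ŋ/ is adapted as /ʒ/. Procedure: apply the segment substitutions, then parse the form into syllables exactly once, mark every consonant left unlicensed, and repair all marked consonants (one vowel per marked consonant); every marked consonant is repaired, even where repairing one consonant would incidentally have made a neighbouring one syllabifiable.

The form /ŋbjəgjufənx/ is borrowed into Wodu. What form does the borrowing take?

Substitution: /ŋ/ → /ʒ/, giving /ʒbjəgjufənx/.
Under (C)V, the unsyllabifiable consonants are /ʒ/, /b/, /g/, /n/, /x/ (no codas are permitted; onsets are limited to one consonant).
Epenthesis after each stranded consonant: /ʒ/ → /ʒe/, /b/ → /be/, /g/ → /ge/, /n/ → /ne/, /x/ → /xe/.

ʒebejəgejufənexe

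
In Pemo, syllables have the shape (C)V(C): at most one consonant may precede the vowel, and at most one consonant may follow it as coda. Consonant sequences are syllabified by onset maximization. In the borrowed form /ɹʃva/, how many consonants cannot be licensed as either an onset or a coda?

2

The consonants /ɹ/, /ʃ/ cannot be parsed into a legal (C)V(C) syllable (at most one coda consonant is licensed; onsets are limited to one consonant).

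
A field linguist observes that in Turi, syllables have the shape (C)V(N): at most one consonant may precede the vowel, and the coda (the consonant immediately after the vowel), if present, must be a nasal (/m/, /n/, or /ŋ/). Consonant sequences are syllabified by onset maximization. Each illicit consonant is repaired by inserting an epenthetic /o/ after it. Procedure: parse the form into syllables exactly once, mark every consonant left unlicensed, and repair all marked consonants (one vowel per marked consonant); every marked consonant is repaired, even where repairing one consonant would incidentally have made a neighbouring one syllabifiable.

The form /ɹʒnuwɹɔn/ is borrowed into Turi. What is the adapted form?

ɹoʒonuwoɹɔn

Syllabifying with onset maximization leaves /ɹ/, /ʒ/, /w/ stranded (only a nasal (/m/, /n/, or /ŋ/) is licensed in coda position; onsets are limited to one consonant).
Epenthesis after each stranded consonant: /ɹ/ → /ɹo/, /ʒ/ → /ʒo/, /w/ → /wo/.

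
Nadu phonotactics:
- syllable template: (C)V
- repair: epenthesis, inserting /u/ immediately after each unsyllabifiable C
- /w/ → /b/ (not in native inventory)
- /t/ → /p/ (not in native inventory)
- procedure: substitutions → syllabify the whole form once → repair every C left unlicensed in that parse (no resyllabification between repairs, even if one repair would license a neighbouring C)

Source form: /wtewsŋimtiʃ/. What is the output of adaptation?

Substitution: /w/ → /b/, /t/ → /p/, giving /bpebsŋimpiʃ/.
Syllabifying with onset maximization leaves /b/, /b/, /s/, /m/, /ʃ/ stranded (no codas are permitted; onsets are limited to one consonant).
Inserting the epenthetic vowel yields /b/ → /bu/, /b/ → /bu/, /s/ → /su/, /m/ → /mu/, /ʃ/ → /ʃu/.

bupebusuŋimupiʃu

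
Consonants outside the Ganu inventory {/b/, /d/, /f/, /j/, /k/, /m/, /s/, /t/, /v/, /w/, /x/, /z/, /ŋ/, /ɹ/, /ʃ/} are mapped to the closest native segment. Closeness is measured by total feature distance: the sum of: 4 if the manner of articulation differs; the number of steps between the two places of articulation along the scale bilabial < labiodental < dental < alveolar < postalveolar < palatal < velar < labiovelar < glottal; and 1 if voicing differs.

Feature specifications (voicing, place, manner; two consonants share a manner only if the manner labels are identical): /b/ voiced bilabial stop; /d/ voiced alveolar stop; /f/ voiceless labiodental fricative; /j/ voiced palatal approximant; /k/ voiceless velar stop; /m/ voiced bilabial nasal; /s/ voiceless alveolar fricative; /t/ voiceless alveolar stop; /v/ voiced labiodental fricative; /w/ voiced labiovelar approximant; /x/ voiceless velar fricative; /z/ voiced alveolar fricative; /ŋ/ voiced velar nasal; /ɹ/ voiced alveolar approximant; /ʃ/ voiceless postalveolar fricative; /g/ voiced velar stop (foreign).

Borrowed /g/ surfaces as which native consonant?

k

/k/ is closest: same manner (stop), place distance 0 (velar→velar), voicing differs (+1); total 1. Next closest is /d/ at distance 3.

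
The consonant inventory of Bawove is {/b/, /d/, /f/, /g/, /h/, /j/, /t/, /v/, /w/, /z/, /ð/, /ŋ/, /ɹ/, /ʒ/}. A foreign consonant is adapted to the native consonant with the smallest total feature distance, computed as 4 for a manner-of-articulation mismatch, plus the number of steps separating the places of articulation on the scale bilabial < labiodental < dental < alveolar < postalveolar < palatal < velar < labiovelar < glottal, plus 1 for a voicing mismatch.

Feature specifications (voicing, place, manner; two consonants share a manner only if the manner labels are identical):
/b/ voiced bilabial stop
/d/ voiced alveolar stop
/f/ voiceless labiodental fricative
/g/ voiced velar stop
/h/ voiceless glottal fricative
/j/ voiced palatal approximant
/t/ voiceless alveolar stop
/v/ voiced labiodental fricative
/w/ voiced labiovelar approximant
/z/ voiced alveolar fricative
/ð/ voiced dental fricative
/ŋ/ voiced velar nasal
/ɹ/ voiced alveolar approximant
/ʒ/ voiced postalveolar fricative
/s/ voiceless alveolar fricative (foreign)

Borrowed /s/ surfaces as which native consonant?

/z/ is closest: same manner (fricative), place distance 0 (alveolar→alveolar), voicing differs (+1); total 1. Next closest is /f/ at distance 2.

z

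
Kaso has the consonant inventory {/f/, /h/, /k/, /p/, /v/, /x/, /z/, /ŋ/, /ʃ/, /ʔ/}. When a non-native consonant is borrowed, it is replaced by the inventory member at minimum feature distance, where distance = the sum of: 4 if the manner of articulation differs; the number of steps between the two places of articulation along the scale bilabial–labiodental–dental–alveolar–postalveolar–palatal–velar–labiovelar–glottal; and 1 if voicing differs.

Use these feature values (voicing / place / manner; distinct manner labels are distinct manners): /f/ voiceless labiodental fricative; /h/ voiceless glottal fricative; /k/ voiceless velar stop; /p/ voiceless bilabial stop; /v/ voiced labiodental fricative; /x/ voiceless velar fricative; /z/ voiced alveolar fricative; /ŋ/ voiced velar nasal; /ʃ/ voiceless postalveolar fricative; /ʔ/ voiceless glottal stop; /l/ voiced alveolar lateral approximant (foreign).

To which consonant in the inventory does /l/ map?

z

/z/ is closest: manner differs (lateral approximant→fricative, +4), place distance 0 (alveolar→alveolar), same voicing; total 4. Next closest is /v/ at distance 6.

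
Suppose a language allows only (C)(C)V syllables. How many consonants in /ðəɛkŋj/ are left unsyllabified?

Syllabifying with onset maximization leaves /k/, /ŋ/, /j/ stranded (no codas are permitted; onsets may contain at most 2 consonants).

3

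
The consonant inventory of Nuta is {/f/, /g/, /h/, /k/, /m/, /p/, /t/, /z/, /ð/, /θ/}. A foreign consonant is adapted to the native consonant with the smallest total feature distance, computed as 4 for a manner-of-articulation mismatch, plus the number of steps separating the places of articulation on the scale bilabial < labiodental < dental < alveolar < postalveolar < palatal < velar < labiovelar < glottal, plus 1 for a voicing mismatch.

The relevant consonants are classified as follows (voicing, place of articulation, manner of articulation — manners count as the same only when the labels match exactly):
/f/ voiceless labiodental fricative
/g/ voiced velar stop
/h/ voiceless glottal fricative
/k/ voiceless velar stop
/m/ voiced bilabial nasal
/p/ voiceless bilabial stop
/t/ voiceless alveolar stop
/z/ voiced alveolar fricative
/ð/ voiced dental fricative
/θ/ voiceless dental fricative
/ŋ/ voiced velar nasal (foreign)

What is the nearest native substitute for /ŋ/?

/g/ is closest: manner differs (nasal→stop, +4), place distance 0 (velar→velar), same voicing; total 4. Next closest is /k/ at distance 5.

g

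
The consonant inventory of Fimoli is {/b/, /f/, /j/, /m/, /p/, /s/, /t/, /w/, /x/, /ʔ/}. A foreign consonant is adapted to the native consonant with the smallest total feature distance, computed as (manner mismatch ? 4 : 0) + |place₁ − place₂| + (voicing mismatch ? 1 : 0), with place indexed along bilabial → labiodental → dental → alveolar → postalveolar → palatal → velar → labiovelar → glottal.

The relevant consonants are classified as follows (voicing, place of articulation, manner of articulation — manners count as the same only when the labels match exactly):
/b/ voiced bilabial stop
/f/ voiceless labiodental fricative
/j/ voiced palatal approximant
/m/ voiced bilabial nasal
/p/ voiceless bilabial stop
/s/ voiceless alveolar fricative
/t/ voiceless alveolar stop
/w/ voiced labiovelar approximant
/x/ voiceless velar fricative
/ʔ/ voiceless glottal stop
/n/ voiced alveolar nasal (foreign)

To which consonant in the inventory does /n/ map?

/m/ is closest: same manner (nasal), place distance 3 (alveolar→bilabial), same voicing; total 3. Next closest is /s/ at distance 5.

m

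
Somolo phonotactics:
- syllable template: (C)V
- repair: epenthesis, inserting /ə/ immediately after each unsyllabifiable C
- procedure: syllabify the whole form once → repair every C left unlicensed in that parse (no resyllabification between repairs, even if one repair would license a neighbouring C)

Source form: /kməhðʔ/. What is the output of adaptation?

kəməhəðəʔə

Under (C)V, the unsyllabifiable consonants are /k/, /h/, /ð/, /ʔ/ (no codas are permitted; onsets are limited to one consonant).
Each unlicensed consonant becomes the onset of a new syllable: /k/ → /kə/, /h/ → /hə/, /ð/ → /ðə/, /ʔ/ → /ʔə/.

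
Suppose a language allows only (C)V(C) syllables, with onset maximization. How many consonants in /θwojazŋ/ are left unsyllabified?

Syllabifying with onset maximization leaves /θ/, /ŋ/ stranded (at most one coda consonant is licensed; onsets are limited to one consonant).

2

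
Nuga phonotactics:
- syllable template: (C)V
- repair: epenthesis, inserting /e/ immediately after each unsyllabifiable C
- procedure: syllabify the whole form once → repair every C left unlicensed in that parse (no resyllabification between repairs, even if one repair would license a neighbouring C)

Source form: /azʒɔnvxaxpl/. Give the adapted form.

Syllabifying with onset maximization leaves /z/, /n/, /v/, /x/, /p/, /l/ stranded (no codas are permitted; onsets are limited to one consonant).
Each unlicensed consonant becomes the onset of a new syllable: /z/ → /ze/, /n/ → /ne/, /v/ → /ve/, /x/ → /xe/, /p/ → /pe/, /l/ → /le/.

azeʒɔnevexaxepele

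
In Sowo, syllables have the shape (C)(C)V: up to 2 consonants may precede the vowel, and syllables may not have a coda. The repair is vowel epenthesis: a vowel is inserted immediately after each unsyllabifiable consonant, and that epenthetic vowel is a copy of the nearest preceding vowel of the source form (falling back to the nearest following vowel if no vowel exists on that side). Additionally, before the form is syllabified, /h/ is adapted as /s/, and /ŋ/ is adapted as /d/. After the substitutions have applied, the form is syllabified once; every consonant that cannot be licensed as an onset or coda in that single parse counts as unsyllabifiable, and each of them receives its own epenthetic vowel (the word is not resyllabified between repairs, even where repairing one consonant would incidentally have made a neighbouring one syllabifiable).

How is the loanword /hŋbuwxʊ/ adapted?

sudbuwxʊ

Substitution: /h/ → /s/, /ŋ/ → /d/, giving /sdbuwxʊ/.
Under (C)(C)V, the unsyllabifiable consonants are /s/ (no codas are permitted; onsets may contain at most 2 consonants).
Inserting the epenthetic vowel yields /s/ → /su/.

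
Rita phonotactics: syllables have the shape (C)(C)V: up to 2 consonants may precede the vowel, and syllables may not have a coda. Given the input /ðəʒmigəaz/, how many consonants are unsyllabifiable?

Under (C)(C)V, the unsyllabifiable consonants are /z/ (no codas are permitted; onsets may contain at most 2 consonants).

1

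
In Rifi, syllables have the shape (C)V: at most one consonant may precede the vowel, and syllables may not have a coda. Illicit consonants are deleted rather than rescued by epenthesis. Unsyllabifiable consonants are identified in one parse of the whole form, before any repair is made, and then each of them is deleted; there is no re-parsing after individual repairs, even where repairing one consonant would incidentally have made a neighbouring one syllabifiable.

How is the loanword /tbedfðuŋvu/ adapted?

beðuvu

The consonants /t/, /d/, /f/, /ŋ/ cannot be parsed into a legal (C)V syllable (no codas are permitted; onsets are limited to one consonant).
Deleting the stranded consonants removes /t/, /d/, /f/, /ŋ/.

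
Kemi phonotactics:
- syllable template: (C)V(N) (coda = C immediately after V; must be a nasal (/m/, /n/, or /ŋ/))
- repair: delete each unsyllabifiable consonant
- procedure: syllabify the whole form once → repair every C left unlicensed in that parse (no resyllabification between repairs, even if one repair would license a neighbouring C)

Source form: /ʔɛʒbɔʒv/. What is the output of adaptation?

Under (C)V(N), the unsyllabifiable consonants are /ʒ/, /ʒ/, /v/ (only a nasal (/m/, /n/, or /ŋ/) is licensed in coda position; onsets are limited to one consonant).
Deleting the stranded consonants removes /ʒ/, /ʒ/, /v/.

ʔɛbɔ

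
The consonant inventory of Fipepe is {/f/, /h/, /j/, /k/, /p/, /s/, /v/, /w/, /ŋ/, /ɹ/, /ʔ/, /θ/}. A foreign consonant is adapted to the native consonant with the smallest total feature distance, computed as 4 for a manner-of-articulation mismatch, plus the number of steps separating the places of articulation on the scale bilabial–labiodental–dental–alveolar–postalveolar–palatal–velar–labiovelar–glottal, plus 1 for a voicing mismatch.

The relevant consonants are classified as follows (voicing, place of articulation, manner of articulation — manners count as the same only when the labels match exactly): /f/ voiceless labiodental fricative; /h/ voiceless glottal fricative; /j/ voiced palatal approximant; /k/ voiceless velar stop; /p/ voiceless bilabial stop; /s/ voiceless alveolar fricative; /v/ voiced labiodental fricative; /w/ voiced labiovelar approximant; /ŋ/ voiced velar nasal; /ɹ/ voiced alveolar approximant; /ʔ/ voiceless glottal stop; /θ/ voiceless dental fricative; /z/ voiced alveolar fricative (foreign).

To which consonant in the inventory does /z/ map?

/s/ is closest: same manner (fricative), place distance 0 (alveolar→alveolar), voicing differs (+1); total 1. Next closest is /v/ at distance 2.

s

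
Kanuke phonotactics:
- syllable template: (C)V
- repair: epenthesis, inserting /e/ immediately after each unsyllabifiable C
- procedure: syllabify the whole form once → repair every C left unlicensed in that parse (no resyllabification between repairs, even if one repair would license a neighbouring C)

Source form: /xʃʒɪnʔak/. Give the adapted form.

xeʃeʒɪneʔake

Syllabifying with onset maximization leaves /x/, /ʃ/, /n/, /k/ stranded (no codas are permitted; onsets are limited to one consonant).
Each unlicensed consonant becomes the onset of a new syllable: /x/ → /xe/, /ʃ/ → /ʃe/, /n/ → /ne/, /k/ → /ke/.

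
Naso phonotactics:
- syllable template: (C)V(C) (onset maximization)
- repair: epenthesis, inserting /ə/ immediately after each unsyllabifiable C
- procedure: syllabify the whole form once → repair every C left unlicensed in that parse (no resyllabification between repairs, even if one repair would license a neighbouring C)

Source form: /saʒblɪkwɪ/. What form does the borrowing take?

saʒbəlɪkwɪ

Syllabifying with onset maximization leaves /b/ stranded (at most one coda consonant is licensed; onsets are limited to one consonant).
Epenthesis after each stranded consonant: /b/ → /bə/.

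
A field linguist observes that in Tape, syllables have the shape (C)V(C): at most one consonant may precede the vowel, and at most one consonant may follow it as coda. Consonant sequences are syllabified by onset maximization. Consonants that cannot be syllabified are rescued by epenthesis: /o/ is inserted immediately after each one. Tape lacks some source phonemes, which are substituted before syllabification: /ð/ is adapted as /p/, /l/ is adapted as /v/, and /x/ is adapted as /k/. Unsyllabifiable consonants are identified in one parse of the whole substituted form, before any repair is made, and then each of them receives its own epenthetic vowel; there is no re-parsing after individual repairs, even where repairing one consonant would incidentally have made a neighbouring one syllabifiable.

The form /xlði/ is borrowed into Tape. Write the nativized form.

Substitution: /x/ → /k/, /l/ → /v/, /ð/ → /p/, giving /kvpi/.
Syllabifying with onset maximization leaves /k/, /v/ stranded (at most one coda consonant is licensed; onsets are limited to one consonant).
Epenthesis after each stranded consonant: /k/ → /ko/, /v/ → /vo/.

kovopi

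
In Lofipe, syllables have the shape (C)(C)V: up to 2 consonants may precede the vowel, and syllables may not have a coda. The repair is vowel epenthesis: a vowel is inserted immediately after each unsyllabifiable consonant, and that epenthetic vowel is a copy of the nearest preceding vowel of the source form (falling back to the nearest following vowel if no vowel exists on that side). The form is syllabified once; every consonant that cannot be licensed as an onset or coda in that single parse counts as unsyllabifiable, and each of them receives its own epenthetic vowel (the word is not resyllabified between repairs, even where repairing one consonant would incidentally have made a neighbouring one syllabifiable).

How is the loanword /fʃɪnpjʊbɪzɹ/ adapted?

fʃɪnɪpjʊbɪzɪɹɪ

Syllabifying with onset maximization leaves /n/, /z/, /ɹ/ stranded (no codas are permitted; onsets may contain at most 2 consonants).
Inserting the epenthetic vowel yields /n/ → /nɪ/, /z/ → /zɪ/, /ɹ/ → /ɹɪ/.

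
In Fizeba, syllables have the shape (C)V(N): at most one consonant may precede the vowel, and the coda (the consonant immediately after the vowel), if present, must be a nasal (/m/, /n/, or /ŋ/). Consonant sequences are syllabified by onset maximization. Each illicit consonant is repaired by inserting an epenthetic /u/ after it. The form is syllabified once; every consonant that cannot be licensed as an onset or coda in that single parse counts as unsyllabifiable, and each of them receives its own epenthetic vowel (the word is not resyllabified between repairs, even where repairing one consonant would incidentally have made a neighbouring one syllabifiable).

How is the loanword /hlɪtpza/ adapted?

Syllabifying with onset maximization leaves /h/, /t/, /p/ stranded (only a nasal (/m/, /n/, or /ŋ/) is licensed in coda position; onsets are limited to one consonant).
Epenthesis after each stranded consonant: /h/ → /hu/, /t/ → /tu/, /p/ → /pu/.

hulɪtupuza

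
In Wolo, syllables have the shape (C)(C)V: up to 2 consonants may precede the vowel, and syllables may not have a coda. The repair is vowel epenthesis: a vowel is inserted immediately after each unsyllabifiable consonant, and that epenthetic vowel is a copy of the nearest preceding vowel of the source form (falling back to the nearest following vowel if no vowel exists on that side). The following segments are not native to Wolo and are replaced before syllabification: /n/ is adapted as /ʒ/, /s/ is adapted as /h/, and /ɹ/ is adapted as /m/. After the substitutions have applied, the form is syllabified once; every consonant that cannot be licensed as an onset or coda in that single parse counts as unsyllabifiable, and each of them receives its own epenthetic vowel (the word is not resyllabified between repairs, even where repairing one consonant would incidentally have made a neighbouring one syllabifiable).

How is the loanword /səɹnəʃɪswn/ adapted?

Substitution: /s/ → /h/, /ɹ/ → /m/, /n/ → /ʒ/, giving /həmʒəʃɪhwʒ/.
Under (C)(C)V, the unsyllabifiable consonants are /h/, /w/, /ʒ/ (no codas are permitted; onsets may contain at most 2 consonants).
Each unlicensed consonant becomes the onset of a new syllable: /h/ → /hɪ/, /w/ → /wɪ/, /ʒ/ → /ʒɪ/.

həmʒəʃɪhɪwɪʒɪ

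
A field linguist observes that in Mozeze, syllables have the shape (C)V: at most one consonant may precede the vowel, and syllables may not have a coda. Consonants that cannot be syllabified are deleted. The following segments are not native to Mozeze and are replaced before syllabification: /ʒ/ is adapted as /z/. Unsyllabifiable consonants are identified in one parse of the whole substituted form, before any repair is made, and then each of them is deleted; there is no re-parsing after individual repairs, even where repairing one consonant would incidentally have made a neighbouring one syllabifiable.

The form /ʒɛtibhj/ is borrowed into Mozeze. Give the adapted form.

Substitution: /ʒ/ → /z/, giving /zɛtibhj/.
The consonants /b/, /h/, /j/ cannot be parsed into a legal (C)V syllable (no codas are permitted; onsets are limited to one consonant).
Each unlicensed consonant is deleted: /b/, /h/, /j/.

zɛti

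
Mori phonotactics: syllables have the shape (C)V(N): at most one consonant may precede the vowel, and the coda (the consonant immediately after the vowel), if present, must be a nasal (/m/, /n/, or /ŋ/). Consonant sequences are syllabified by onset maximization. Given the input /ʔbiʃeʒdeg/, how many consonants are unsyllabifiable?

Syllabifying with onset maximization leaves /ʔ/, /ʒ/, /g/ stranded (only a nasal (/m/, /n/, or /ŋ/) is licensed in coda position; onsets are limited to one consonant).

3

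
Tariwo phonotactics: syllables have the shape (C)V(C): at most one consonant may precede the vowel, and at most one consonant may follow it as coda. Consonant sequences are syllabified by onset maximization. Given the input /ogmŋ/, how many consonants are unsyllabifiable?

2

Under (C)V(C), the unsyllabifiable consonants are /m/, /ŋ/ (at most one coda consonant is licensed; onsets are limited to one consonant).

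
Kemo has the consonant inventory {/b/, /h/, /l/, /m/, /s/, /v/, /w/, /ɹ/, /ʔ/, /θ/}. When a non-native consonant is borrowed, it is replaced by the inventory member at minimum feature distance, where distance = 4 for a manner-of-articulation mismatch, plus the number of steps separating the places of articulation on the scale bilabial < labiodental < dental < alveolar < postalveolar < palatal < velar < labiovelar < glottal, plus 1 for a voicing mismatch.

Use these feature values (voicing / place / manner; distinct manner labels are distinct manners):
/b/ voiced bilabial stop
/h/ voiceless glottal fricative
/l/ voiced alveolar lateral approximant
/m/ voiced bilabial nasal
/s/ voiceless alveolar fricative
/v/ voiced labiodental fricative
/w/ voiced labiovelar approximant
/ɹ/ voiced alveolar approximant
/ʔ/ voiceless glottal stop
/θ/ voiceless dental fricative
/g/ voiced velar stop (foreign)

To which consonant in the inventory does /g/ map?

ʔ

/ʔ/ is closest: same manner (stop), place distance 2 (velar→glottal), voicing differs (+1); total 3. Next closest is /w/ at distance 5.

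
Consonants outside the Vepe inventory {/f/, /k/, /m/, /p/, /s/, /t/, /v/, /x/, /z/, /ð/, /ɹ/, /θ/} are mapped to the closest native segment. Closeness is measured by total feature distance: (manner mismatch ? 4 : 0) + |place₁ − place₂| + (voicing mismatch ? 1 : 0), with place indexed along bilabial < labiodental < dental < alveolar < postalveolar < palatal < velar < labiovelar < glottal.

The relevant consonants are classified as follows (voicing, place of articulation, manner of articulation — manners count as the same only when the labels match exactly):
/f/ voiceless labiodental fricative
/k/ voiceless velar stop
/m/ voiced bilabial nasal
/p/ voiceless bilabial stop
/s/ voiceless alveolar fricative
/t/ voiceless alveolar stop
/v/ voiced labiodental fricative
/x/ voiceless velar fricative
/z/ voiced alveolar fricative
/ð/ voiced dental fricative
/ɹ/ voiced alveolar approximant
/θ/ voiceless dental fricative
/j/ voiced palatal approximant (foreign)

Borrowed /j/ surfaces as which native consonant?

/ɹ/ is closest: same manner (approximant), place distance 2 (palatal→alveolar), same voicing; total 2. Next closest is /k/ at distance 6.

ɹ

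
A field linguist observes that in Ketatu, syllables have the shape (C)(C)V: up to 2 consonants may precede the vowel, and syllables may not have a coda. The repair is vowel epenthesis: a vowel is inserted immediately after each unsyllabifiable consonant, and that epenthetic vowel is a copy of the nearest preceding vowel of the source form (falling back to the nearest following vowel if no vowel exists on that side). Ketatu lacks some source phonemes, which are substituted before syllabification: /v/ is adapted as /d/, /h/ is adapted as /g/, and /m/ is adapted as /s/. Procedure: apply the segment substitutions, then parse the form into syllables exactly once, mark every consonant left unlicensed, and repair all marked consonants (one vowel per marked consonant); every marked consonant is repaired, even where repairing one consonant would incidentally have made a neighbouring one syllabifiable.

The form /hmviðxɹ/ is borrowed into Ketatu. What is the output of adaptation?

Substitution: /h/ → /g/, /m/ → /s/, /v/ → /d/, giving /gsdiðxɹ/.
The consonants /g/, /ð/, /x/, /ɹ/ cannot be parsed into a legal (C)(C)V syllable (no codas are permitted; onsets may contain at most 2 consonants).
Each unlicensed consonant becomes the onset of a new syllable: /g/ → /gi/, /ð/ → /ði/, /x/ → /xi/, /ɹ/ → /ɹi/.

gisdiðixiɹi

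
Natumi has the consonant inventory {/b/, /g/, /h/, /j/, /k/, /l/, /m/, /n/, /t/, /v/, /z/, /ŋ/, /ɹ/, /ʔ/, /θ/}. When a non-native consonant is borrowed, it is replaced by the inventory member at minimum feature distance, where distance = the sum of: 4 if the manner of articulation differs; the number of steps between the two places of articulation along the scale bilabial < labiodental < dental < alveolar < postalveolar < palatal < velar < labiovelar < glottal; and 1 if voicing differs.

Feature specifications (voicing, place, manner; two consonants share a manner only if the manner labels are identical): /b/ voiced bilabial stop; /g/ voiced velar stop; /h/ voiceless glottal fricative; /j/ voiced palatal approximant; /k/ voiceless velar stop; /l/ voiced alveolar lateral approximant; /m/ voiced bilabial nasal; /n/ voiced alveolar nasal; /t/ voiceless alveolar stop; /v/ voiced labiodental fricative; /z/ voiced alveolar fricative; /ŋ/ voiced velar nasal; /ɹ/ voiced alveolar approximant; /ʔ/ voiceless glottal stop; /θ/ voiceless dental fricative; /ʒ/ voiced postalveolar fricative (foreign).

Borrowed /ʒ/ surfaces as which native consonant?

z

/z/ is closest: same manner (fricative), place distance 1 (postalveolar→alveolar), same voicing; total 1. Next closest is /v/ at distance 3.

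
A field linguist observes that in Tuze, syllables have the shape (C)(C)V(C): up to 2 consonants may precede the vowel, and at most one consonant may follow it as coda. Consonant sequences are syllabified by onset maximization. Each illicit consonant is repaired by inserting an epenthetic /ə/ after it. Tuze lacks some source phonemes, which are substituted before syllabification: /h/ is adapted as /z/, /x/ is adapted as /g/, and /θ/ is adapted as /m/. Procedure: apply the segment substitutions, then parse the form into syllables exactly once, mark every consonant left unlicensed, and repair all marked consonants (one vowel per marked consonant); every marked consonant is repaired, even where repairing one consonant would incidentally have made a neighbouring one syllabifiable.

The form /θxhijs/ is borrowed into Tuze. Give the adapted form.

məgzijsə

Substitution: /θ/ → /m/, /x/ → /g/, /h/ → /z/, giving /mgzijs/.
Syllabifying with onset maximization leaves /m/, /s/ stranded (at most one coda consonant is licensed; onsets may contain at most 2 consonants).
Epenthesis after each stranded consonant: /m/ → /mə/, /s/ → /sə/.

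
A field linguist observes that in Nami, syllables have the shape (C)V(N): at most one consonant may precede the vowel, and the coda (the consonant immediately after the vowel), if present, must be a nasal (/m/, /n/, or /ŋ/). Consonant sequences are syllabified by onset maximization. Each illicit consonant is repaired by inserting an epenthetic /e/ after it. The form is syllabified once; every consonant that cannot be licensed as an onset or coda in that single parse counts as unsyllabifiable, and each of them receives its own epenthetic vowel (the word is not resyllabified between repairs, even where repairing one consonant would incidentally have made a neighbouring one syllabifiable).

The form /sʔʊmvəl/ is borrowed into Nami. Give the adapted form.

seʔʊmvəle

Syllabifying with onset maximization leaves /s/, /l/ stranded (only a nasal (/m/, /n/, or /ŋ/) is licensed in coda position; onsets are limited to one consonant).
Inserting the epenthetic vowel yields /s/ → /se/, /l/ → /le/.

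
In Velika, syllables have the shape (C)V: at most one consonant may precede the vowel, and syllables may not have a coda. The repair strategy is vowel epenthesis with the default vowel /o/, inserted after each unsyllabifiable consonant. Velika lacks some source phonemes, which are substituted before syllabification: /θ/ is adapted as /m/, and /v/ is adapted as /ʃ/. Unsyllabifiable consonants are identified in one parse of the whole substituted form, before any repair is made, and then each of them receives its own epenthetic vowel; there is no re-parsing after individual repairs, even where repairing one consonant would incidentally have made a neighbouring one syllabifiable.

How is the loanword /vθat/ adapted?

Substitution: /v/ → /ʃ/, /θ/ → /m/, giving /ʃmat/.
The consonants /ʃ/, /t/ cannot be parsed into a legal (C)V syllable (no codas are permitted; onsets are limited to one consonant).
Epenthesis after each stranded consonant: /ʃ/ → /ʃo/, /t/ → /to/.

ʃomato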